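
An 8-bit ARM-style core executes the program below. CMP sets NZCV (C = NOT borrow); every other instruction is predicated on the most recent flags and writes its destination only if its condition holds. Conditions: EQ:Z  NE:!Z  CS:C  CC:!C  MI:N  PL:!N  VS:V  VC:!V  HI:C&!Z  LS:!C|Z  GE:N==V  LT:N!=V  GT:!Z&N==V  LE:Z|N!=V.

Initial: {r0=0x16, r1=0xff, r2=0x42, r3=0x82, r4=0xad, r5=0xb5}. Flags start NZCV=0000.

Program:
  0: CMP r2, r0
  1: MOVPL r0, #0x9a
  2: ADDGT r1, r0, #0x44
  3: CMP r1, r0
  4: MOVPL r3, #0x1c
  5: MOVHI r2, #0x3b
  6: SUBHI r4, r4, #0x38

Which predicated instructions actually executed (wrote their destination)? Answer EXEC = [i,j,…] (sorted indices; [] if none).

EXEC = [1,2,4,5,6]

0: ✓ CMP  NZCV=0010
1: ✓ MOVPL  r0←0x9a
2: ✓ ADDGT  r1←0xde
3: ✓ CMP  NZCV=0010
4: ✓ MOVPL  r3←0x1c
5: ✓ MOVHI  r2←0x3b
6: ✓ SUBHI  r4←0x75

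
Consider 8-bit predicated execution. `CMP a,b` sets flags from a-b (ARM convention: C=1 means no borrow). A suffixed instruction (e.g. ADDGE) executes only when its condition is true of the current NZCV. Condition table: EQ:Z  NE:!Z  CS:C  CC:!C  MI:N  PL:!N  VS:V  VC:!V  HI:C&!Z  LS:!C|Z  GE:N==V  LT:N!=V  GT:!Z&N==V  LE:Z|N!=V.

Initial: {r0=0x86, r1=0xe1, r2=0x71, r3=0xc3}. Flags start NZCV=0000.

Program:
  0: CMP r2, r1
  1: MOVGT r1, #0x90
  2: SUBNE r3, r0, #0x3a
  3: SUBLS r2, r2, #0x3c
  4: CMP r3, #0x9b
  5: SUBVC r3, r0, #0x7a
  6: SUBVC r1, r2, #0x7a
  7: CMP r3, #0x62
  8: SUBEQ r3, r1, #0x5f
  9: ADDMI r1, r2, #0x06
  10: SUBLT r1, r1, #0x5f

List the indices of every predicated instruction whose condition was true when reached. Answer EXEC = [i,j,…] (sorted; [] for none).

0: ✓ CMP  NZCV=1001
1: ✓ MOVGT  r1←0x90
2: ✓ SUBNE  r3←0x4c
3: ✓ SUBLS  r2←0x35
4: ✓ CMP  NZCV=1001
5: · SUBVC
6: · SUBVC
7: ✓ CMP  NZCV=1000
8: · SUBEQ
9: ✓ ADDMI  r1←0x3b
10: ✓ SUBLT  r1←0xdc

EXEC = [1,2,3,9,10]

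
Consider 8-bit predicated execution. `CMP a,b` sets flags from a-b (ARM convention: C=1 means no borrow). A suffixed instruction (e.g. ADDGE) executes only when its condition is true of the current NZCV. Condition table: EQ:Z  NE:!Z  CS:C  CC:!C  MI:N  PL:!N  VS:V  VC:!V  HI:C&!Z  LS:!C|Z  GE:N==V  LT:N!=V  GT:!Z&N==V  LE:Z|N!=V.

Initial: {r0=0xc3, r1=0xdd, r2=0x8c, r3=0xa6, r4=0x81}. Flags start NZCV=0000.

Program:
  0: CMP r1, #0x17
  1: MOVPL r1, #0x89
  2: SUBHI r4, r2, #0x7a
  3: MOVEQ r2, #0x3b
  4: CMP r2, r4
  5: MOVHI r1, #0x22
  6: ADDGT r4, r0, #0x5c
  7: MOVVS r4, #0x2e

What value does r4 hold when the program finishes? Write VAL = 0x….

0: ✓ CMP  NZCV=1010
1: · MOVPL
2: ✓ SUBHI  r4←0x12
3: · MOVEQ
4: ✓ CMP  NZCV=0011
5: ✓ MOVHI  r1←0x22
6: · ADDGT
7: ✓ MOVVS  r4←0x2e

VAL = 0x2e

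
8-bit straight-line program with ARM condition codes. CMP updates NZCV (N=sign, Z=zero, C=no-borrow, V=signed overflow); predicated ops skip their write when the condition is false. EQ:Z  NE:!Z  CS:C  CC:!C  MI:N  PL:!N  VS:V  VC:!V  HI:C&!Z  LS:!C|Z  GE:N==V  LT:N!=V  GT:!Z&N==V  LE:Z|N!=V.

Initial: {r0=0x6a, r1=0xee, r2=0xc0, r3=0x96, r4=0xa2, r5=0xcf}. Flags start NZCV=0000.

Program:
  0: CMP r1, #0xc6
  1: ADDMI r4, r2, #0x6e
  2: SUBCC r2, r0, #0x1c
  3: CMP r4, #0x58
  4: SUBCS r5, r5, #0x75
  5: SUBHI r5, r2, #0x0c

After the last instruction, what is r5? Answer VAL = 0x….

VAL = 0xb4

0: ✓ CMP  NZCV=0010
1: · ADDMI
2: · SUBCC
3: ✓ CMP  NZCV=0011
4: ✓ SUBCS  r5←0x5a
5: ✓ SUBHI  r5←0xb4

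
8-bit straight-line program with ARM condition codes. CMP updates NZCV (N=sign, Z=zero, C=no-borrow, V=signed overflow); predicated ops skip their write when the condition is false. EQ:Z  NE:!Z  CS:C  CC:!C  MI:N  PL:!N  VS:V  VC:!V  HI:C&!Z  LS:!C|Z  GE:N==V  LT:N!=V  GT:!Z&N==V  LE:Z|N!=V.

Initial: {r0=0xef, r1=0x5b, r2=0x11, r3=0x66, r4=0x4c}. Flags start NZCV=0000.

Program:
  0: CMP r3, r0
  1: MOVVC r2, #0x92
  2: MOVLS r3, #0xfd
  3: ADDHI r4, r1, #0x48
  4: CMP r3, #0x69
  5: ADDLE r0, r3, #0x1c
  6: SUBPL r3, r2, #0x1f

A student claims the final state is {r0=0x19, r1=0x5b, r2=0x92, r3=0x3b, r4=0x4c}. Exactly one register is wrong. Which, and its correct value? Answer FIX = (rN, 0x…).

FIX = (r3, 0xfd)

0: ✓ CMP  NZCV=0000
1: ✓ MOVVC  r2←0x92
2: ✓ MOVLS  r3←0xfd
3: · ADDHI
4: ✓ CMP  NZCV=1010
5: ✓ ADDLE  r0←0x19
6: · SUBPL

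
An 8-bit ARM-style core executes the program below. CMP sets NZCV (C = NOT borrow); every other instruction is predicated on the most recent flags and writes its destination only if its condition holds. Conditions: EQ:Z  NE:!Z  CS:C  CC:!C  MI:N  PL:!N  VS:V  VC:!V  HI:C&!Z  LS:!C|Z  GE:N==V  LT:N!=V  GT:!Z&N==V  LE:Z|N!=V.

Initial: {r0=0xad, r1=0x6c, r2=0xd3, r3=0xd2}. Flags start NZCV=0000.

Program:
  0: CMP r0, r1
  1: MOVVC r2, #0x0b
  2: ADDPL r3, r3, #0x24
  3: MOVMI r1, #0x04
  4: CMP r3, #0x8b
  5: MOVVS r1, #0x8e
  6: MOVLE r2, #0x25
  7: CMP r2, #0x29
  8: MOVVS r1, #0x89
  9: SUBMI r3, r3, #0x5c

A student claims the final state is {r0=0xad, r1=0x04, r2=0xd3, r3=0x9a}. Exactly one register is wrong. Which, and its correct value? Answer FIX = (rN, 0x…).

0: ✓ CMP  NZCV=0011
1: · MOVVC
2: ✓ ADDPL  r3←0xf6
3: · MOVMI
4: ✓ CMP  NZCV=0010
5: · MOVVS
6: · MOVLE
7: ✓ CMP  NZCV=1010
8: · MOVVS
9: ✓ SUBMI  r3←0x9a

FIX = (r1, 0x6c)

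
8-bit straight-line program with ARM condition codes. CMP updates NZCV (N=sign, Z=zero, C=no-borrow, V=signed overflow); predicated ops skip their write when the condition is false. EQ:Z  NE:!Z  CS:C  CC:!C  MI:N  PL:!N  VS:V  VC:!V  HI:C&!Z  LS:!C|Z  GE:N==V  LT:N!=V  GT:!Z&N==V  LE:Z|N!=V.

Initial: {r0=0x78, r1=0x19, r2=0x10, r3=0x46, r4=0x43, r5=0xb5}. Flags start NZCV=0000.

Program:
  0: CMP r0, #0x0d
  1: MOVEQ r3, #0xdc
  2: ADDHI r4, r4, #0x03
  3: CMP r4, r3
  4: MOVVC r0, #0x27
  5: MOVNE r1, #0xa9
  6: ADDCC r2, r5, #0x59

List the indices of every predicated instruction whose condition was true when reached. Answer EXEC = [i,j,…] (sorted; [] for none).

EXEC = [2,4]

0: ✓ CMP  NZCV=0010
1: · MOVEQ
2: ✓ ADDHI  r4←0x46
3: ✓ CMP  NZCV=0110
4: ✓ MOVVC  r0←0x27
5: · MOVNE
6: · ADDCC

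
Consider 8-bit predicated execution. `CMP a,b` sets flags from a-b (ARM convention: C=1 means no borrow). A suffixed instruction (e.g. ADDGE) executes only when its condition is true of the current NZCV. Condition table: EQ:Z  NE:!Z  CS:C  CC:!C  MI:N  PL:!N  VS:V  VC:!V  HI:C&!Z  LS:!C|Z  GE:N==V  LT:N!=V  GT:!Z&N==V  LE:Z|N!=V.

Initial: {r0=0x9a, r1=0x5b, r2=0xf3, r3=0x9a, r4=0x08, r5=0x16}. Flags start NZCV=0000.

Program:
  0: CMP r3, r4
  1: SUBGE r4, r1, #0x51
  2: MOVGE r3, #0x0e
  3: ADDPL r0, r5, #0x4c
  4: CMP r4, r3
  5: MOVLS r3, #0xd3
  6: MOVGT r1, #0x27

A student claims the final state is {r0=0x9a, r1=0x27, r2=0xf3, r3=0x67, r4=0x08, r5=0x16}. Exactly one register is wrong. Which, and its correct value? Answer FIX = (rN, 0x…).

0: ✓ CMP  NZCV=1010
1: · SUBGE
2: · MOVGE
3: · ADDPL
4: ✓ CMP  NZCV=0000
5: ✓ MOVLS  r3←0xd3
6: ✓ MOVGT  r1←0x27

FIX = (r3, 0xd3)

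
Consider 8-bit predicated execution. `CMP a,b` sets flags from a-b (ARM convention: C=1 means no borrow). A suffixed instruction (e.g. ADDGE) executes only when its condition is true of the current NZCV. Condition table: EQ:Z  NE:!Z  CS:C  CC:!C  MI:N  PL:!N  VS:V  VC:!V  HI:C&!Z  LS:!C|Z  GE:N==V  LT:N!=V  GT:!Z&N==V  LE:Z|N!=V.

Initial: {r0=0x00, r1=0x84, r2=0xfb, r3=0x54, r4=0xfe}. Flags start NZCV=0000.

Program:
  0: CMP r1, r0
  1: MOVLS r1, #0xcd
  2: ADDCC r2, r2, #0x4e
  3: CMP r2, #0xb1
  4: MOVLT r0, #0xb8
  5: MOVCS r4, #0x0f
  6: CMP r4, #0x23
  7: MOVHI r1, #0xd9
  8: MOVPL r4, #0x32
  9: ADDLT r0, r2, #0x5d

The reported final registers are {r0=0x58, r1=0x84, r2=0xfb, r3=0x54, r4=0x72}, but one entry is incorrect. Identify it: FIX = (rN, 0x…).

0: ✓ CMP  NZCV=1010
1: · MOVLS
2: · ADDCC
3: ✓ CMP  NZCV=0010
4: · MOVLT
5: ✓ MOVCS  r4←0x0f
6: ✓ CMP  NZCV=1000
7: · MOVHI
8: · MOVPL
9: ✓ ADDLT  r0←0x58

FIX = (r4, 0x0f)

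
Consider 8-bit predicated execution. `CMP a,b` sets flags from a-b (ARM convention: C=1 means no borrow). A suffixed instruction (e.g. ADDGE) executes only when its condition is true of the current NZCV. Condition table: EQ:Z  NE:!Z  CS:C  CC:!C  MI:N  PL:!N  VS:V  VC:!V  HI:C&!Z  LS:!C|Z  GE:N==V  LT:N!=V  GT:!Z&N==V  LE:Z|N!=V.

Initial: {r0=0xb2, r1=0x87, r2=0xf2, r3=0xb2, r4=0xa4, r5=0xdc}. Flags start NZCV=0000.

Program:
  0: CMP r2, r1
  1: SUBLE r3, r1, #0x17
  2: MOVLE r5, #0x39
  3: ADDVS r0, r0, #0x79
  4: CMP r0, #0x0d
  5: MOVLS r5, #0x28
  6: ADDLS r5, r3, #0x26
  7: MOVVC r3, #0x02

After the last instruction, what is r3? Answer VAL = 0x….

VAL = 0x02

[0] flags=0010 → (cmp)
[1] flags=0010 LE?F → skip
[2] flags=0010 LE?F → skip
[3] flags=0010 VS?F → skip
[4] flags=1010 → (cmp)
[5] flags=1010 LS?F → skip
[6] flags=1010 LS?F → skip
[7] flags=1010 VC?T → r3=0x02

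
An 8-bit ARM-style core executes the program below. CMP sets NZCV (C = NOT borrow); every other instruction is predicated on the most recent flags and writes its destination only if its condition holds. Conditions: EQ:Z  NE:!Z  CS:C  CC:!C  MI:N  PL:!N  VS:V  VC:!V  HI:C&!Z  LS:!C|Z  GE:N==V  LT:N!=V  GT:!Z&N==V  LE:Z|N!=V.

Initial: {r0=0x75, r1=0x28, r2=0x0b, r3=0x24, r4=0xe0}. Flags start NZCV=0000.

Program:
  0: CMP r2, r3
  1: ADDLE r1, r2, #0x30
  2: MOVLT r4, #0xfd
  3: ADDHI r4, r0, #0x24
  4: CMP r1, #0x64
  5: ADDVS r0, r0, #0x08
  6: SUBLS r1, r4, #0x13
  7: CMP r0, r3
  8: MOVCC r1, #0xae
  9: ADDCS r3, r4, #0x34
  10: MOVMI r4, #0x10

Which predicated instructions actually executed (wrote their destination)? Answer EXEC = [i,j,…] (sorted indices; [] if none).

[0] flags=1000 → (cmp)
[1] flags=1000 LE?T → r1=0x3b
[2] flags=1000 LT?T → r4=0xfd
[3] flags=1000 HI?F → skip
[4] flags=1000 → (cmp)
[5] flags=1000 VS?F → skip
[6] flags=1000 LS?T → r1=0xea
[7] flags=0010 → (cmp)
[8] flags=0010 CC?F → skip
[9] flags=0010 CS?T → r3=0x31
[10] flags=0010 MI?F → skip

EXEC = [1,2,6,9]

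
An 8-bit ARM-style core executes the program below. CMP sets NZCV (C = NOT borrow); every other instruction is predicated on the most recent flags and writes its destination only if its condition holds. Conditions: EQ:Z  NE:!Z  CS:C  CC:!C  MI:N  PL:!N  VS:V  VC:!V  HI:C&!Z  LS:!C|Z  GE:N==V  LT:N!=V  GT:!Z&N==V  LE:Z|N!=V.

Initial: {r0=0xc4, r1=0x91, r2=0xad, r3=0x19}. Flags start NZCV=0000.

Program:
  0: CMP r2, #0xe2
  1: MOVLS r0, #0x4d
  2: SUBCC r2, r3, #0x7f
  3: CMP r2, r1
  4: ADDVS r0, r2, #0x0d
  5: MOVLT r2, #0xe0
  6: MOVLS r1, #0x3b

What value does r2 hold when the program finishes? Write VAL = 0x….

[0] flags=1000 → (cmp)
[1] flags=1000 LS?T → r0=0x4d
[2] flags=1000 CC?T → r2=0x9a
[3] flags=0010 → (cmp)
[4] flags=0010 VS?F → skip
[5] flags=0010 LT?F → skip
[6] flags=0010 LS?F → skip

VAL = 0x9a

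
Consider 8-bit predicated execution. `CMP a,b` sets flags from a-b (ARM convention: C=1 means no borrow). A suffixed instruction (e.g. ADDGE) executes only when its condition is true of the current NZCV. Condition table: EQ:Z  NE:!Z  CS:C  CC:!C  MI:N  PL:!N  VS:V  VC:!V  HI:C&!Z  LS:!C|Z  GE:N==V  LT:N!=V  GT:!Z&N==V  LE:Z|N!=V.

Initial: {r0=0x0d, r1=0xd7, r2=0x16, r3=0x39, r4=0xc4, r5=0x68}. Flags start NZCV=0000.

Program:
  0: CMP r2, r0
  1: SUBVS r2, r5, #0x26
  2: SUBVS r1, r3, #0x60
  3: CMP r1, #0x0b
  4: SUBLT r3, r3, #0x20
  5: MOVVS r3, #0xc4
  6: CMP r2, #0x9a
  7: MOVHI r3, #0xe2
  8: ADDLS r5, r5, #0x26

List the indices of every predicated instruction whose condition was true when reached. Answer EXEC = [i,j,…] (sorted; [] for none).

[0] flags=0010 → (cmp)
[1] flags=0010 VS?F → skip
[2] flags=0010 VS?F → skip
[3] flags=1010 → (cmp)
[4] flags=1010 LT?T → r3=0x19
[5] flags=1010 VS?F → skip
[6] flags=0000 → (cmp)
[7] flags=0000 HI?F → skip
[8] flags=0000 LS?T → r5=0x8e

EXEC = [4,8]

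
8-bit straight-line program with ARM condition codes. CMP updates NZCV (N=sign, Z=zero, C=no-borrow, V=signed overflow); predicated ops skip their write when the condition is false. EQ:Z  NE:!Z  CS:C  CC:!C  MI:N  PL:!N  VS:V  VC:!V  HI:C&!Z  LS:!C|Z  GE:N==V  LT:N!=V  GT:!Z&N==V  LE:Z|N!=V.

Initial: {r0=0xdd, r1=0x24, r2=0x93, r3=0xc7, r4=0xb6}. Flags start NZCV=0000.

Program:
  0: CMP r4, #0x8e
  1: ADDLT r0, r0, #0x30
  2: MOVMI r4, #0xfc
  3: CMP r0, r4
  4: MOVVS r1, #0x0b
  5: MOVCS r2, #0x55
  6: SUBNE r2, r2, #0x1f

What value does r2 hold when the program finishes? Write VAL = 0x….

[0] flags=0010 → (cmp)
[1] flags=0010 LT?F → skip
[2] flags=0010 MI?F → skip
[3] flags=0010 → (cmp)
[4] flags=0010 VS?F → skip
[5] flags=0010 CS?T → r2=0x55
[6] flags=0010 NE?T → r2=0x36

VAL = 0x36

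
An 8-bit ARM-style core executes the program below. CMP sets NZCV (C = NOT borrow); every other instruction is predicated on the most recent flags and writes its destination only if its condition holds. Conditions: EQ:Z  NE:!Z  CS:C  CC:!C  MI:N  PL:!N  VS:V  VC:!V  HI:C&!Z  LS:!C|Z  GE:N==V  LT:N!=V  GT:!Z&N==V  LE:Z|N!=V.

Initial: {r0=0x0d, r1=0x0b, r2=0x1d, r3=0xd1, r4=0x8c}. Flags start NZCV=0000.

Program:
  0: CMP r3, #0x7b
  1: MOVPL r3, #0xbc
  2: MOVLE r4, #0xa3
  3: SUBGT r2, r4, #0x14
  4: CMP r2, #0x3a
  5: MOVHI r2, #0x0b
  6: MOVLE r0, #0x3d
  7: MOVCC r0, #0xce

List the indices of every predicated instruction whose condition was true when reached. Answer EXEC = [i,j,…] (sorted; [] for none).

EXEC = [1,2,6,7]

0: ✓ CMP  NZCV=0011
1: ✓ MOVPL  r3←0xbc
2: ✓ MOVLE  r4←0xa3
3: · SUBGT
4: ✓ CMP  NZCV=1000
5: · MOVHI
6: ✓ MOVLE  r0←0x3d
7: ✓ MOVCC  r0←0xce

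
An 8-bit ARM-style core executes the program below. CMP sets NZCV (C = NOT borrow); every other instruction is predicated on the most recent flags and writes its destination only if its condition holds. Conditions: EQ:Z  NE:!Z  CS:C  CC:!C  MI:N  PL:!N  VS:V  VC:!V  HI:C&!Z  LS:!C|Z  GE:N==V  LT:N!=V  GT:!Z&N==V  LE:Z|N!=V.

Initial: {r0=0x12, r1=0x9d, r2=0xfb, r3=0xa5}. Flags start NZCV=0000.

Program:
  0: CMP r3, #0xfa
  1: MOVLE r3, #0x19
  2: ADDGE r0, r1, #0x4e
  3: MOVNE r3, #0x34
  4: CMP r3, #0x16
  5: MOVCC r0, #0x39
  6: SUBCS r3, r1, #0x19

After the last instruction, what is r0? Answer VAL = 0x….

[0] flags=1000 → (cmp)
[1] flags=1000 LE?T → r3=0x19
[2] flags=1000 GE?F → skip
[3] flags=1000 NE?T → r3=0x34
[4] flags=0010 → (cmp)
[5] flags=0010 CC?F → skip
[6] flags=0010 CS?T → r3=0x84

VAL = 0x12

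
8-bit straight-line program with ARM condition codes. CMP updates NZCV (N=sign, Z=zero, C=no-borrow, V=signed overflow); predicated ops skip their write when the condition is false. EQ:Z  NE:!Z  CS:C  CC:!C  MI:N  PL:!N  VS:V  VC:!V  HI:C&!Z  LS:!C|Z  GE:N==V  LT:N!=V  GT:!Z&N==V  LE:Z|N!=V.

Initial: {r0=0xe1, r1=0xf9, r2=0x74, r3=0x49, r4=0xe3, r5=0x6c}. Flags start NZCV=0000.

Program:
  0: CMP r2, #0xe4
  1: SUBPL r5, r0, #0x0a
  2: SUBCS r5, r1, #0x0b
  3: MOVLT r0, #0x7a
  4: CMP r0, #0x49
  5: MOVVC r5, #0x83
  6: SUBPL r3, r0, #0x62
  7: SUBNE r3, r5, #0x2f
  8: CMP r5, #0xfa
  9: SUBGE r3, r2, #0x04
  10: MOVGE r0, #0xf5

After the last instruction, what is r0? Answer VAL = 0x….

[0] flags=1001 → (cmp)
[1] flags=1001 PL?F → skip
[2] flags=1001 CS?F → skip
[3] flags=1001 LT?F → skip
[4] flags=1010 → (cmp)
[5] flags=1010 VC?T → r5=0x83
[6] flags=1010 PL?F → skip
[7] flags=1010 NE?T → r3=0x54
[8] flags=1000 → (cmp)
[9] flags=1000 GE?F → skip
[10] flags=1000 GE?F → skip

VAL = 0xe1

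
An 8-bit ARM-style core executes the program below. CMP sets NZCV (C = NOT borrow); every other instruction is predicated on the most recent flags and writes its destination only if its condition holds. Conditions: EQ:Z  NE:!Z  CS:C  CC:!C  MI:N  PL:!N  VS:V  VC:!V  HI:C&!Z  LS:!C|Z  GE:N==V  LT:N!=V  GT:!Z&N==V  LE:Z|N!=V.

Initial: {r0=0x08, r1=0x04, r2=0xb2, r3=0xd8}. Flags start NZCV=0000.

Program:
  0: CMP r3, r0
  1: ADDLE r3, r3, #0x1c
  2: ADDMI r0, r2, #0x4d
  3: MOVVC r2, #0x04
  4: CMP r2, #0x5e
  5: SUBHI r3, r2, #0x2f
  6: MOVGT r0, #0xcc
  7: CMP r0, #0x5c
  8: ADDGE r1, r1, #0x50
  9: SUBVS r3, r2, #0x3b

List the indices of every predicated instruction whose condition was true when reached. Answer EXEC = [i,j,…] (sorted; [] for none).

[0] flags=1010 → (cmp)
[1] flags=1010 LE?T → r3=0xf4
[2] flags=1010 MI?T → r0=0xff
[3] flags=1010 VC?T → r2=0x04
[4] flags=1000 → (cmp)
[5] flags=1000 HI?F → skip
[6] flags=1000 GT?F → skip
[7] flags=1010 → (cmp)
[8] flags=1010 GE?F → skip
[9] flags=1010 VS?F → skip

EXEC = [1,2,3]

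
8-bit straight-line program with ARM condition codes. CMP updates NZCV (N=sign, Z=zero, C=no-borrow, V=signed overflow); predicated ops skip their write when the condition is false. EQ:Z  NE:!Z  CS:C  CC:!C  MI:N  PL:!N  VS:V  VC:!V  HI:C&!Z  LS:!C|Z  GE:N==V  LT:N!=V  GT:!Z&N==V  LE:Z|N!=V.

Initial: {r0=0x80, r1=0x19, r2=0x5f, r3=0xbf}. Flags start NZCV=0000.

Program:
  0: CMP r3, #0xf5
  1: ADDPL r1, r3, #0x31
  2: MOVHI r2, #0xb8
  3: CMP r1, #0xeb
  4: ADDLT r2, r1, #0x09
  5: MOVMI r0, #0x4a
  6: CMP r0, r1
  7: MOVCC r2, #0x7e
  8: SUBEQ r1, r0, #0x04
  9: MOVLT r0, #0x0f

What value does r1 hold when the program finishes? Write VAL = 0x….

0: ✓ CMP  NZCV=1000
1: · ADDPL
2: · MOVHI
3: ✓ CMP  NZCV=0000
4: · ADDLT
5: · MOVMI
6: ✓ CMP  NZCV=0011
7: · MOVCC
8: · SUBEQ
9: ✓ MOVLT  r0←0x0f

VAL = 0x19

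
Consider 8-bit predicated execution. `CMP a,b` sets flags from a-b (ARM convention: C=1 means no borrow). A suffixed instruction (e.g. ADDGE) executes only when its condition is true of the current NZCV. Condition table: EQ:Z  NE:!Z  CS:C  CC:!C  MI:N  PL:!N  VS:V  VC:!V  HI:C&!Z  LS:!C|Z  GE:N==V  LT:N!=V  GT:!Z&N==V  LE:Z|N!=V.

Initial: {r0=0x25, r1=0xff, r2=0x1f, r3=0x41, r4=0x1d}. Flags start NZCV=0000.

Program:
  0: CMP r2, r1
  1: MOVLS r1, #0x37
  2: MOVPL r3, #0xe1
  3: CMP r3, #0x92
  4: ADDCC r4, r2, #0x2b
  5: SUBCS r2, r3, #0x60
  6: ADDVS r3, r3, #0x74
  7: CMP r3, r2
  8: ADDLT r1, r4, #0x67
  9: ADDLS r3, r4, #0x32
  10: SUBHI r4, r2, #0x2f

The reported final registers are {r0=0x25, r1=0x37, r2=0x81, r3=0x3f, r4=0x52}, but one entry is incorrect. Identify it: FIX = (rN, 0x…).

[0] flags=0000 → (cmp)
[1] flags=0000 LS?T → r1=0x37
[2] flags=0000 PL?T → r3=0xe1
[3] flags=0010 → (cmp)
[4] flags=0010 CC?F → skip
[5] flags=0010 CS?T → r2=0x81
[6] flags=0010 VS?F → skip
[7] flags=0010 → (cmp)
[8] flags=0010 LT?F → skip
[9] flags=0010 LS?F → skip
[10] flags=0010 HI?T → r4=0x52

FIX = (r3, 0xe1)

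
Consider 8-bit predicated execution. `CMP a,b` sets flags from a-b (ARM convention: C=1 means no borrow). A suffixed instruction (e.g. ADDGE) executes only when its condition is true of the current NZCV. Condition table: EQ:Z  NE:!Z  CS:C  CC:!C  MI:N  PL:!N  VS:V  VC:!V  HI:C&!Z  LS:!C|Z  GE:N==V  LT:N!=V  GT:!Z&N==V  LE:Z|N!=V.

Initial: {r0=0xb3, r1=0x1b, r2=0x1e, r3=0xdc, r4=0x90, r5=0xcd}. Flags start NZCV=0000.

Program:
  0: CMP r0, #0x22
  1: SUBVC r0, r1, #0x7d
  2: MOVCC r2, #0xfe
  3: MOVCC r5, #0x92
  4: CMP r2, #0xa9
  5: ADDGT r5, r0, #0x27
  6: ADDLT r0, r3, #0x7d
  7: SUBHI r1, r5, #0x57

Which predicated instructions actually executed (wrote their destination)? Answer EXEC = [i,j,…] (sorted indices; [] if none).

EXEC = [1,5]

0: ✓ CMP  NZCV=1010
1: ✓ SUBVC  r0←0x9e
2: · MOVCC
3: · MOVCC
4: ✓ CMP  NZCV=0000
5: ✓ ADDGT  r5←0xc5
6: · ADDLT
7: · SUBHI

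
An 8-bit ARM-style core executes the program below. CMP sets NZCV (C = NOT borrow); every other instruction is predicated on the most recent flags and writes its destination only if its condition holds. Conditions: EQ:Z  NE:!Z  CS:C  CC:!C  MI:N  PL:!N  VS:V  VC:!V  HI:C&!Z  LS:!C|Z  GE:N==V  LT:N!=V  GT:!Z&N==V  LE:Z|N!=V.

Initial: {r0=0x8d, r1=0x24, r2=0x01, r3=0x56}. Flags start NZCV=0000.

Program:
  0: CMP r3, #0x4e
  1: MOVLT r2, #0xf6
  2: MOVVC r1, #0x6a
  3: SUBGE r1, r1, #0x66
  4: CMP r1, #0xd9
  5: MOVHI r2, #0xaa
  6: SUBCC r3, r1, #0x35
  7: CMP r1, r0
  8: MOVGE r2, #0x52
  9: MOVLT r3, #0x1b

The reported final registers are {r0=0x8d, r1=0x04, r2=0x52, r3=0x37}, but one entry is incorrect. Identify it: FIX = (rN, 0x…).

FIX = (r3, 0xcf)

[0] flags=0010 → (cmp)
[1] flags=0010 LT?F → skip
[2] flags=0010 VC?T → r1=0x6a
[3] flags=0010 GE?T → r1=0x04
[4] flags=0000 → (cmp)
[5] flags=0000 HI?F → skip
[6] flags=0000 CC?T → r3=0xcf
[7] flags=0000 → (cmp)
[8] flags=0000 GE?T → r2=0x52
[9] flags=0000 LT?F → skip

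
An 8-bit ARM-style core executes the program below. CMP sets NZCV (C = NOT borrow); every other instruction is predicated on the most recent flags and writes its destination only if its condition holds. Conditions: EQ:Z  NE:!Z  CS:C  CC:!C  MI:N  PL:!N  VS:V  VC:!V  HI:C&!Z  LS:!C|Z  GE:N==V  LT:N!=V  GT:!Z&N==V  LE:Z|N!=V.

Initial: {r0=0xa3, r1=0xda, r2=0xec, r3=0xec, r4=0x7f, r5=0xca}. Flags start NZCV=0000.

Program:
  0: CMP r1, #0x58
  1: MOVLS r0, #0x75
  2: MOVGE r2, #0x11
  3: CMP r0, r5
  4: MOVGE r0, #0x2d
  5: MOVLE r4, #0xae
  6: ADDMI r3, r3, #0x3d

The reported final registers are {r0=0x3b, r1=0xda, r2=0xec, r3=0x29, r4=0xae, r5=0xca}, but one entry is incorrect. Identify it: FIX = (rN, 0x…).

[0] flags=1010 → (cmp)
[1] flags=1010 LS?F → skip
[2] flags=1010 GE?F → skip
[3] flags=1000 → (cmp)
[4] flags=1000 GE?F → skip
[5] flags=1000 LE?T → r4=0xae
[6] flags=1000 MI?T → r3=0x29

FIX = (r0, 0xa3)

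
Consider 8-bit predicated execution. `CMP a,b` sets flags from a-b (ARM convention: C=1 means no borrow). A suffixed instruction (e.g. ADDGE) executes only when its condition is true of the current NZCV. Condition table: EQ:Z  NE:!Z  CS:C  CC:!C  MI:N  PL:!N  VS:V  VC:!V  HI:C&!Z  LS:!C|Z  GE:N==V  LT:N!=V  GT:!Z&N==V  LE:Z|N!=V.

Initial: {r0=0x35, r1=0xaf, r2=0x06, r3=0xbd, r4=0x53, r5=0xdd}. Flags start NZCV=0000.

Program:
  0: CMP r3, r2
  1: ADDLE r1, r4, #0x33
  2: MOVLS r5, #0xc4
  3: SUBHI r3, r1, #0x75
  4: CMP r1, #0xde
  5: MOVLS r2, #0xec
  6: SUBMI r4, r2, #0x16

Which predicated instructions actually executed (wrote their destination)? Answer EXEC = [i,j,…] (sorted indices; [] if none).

0: ✓ CMP  NZCV=1010
1: ✓ ADDLE  r1←0x86
2: · MOVLS
3: ✓ SUBHI  r3←0x11
4: ✓ CMP  NZCV=1000
5: ✓ MOVLS  r2←0xec
6: ✓ SUBMI  r4←0xd6

EXEC = [1,3,5,6]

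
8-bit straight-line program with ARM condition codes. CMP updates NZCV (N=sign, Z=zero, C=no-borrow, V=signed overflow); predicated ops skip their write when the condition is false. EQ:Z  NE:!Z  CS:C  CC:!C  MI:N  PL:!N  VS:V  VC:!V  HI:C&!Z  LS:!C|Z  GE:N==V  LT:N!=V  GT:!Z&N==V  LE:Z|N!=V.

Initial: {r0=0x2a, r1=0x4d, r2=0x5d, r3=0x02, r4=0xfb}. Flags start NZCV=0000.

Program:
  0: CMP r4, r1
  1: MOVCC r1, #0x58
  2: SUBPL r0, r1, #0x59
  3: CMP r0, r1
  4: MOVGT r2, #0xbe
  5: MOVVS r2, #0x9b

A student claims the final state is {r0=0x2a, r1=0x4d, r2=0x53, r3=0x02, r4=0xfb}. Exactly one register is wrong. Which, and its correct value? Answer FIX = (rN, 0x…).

[0] flags=1010 → (cmp)
[1] flags=1010 CC?F → skip
[2] flags=1010 PL?F → skip
[3] flags=1000 → (cmp)
[4] flags=1000 GT?F → skip
[5] flags=1000 VS?F → skip

FIX = (r2, 0x5d)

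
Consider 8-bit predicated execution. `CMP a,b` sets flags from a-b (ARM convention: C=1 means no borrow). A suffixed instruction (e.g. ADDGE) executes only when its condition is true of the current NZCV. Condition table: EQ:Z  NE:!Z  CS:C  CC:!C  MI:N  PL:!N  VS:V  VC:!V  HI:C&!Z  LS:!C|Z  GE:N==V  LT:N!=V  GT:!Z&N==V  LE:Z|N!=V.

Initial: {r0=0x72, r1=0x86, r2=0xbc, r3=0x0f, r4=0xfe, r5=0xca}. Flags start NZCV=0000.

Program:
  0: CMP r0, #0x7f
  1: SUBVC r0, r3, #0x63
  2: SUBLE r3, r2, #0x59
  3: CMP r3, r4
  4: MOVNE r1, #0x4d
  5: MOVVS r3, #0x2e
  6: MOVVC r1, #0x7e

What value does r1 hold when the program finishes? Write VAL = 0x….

[0] flags=1000 → (cmp)
[1] flags=1000 VC?T → r0=0xac
[2] flags=1000 LE?T → r3=0x63
[3] flags=0000 → (cmp)
[4] flags=0000 NE?T → r1=0x4d
[5] flags=0000 VS?F → skip
[6] flags=0000 VC?T → r1=0x7e

VAL = 0x7e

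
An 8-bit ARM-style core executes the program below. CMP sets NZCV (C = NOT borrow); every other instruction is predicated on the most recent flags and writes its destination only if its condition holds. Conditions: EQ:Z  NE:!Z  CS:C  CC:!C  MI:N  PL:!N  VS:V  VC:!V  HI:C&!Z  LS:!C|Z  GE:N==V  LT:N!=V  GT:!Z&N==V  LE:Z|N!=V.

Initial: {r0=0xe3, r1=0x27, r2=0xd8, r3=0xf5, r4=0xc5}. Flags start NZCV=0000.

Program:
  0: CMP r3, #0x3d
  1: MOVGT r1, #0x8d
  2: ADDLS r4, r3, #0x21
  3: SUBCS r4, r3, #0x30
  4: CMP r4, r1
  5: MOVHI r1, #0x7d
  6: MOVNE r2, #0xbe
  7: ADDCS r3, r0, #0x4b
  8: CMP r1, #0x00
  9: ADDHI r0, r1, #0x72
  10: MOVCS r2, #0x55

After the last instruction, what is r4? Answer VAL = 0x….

VAL = 0xc5

[0] flags=1010 → (cmp)
[1] flags=1010 GT?F → skip
[2] flags=1010 LS?F → skip
[3] flags=1010 CS?T → r4=0xc5
[4] flags=1010 → (cmp)
[5] flags=1010 HI?T → r1=0x7d
[6] flags=1010 NE?T → r2=0xbe
[7] flags=1010 CS?T → r3=0x2e
[8] flags=0010 → (cmp)
[9] flags=0010 HI?T → r0=0xef
[10] flags=0010 CS?T → r2=0x55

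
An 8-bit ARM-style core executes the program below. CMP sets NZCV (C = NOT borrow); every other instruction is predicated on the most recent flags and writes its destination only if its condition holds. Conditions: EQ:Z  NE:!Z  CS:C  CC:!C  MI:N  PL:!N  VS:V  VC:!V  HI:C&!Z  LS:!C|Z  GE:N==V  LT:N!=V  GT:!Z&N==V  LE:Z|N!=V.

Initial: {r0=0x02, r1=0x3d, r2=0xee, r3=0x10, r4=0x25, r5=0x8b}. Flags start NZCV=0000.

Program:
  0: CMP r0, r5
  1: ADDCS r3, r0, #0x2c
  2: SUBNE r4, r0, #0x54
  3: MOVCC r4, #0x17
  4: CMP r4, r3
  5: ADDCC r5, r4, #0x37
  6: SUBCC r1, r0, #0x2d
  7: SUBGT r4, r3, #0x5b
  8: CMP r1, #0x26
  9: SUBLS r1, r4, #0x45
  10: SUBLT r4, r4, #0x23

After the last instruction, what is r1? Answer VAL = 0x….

VAL = 0x3d

[0] flags=0000 → (cmp)
[1] flags=0000 CS?F → skip
[2] flags=0000 NE?T → r4=0xae
[3] flags=0000 CC?T → r4=0x17
[4] flags=0010 → (cmp)
[5] flags=0010 CC?F → skip
[6] flags=0010 CC?F → skip
[7] flags=0010 GT?T → r4=0xb5
[8] flags=0010 → (cmp)
[9] flags=0010 LS?F → skip
[10] flags=0010 LT?F → skip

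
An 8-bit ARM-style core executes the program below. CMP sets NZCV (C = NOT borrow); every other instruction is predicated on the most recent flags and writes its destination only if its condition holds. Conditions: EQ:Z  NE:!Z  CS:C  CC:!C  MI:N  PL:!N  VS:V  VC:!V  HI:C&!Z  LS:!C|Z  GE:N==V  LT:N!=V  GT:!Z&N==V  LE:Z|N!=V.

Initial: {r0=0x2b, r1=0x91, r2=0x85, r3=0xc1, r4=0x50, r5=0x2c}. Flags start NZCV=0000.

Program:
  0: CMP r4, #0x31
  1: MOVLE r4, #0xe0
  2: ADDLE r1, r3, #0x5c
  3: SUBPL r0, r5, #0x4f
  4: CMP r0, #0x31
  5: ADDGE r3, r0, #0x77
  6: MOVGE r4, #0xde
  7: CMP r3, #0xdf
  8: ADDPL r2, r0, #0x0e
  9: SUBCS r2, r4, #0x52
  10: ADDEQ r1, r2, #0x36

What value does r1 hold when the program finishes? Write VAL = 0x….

0: ✓ CMP  NZCV=0010
1: · MOVLE
2: · ADDLE
3: ✓ SUBPL  r0←0xdd
4: ✓ CMP  NZCV=1010
5: · ADDGE
6: · MOVGE
7: ✓ CMP  NZCV=1000
8: · ADDPL
9: · SUBCS
10: · ADDEQ

VAL = 0x91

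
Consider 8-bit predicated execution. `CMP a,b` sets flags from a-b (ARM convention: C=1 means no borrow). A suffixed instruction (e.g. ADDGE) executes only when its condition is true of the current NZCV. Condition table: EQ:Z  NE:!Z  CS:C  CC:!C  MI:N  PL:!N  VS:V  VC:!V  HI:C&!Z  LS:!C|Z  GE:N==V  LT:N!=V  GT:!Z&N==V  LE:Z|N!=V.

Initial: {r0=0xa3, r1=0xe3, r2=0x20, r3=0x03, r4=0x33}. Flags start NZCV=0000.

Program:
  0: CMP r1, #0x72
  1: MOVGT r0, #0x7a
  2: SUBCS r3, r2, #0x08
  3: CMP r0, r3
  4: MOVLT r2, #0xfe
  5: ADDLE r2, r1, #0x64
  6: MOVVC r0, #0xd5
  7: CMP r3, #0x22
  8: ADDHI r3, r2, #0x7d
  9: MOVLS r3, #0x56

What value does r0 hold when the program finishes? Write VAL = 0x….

VAL = 0xd5

[0] flags=0011 → (cmp)
[1] flags=0011 GT?F → skip
[2] flags=0011 CS?T → r3=0x18
[3] flags=1010 → (cmp)
[4] flags=1010 LT?T → r2=0xfe
[5] flags=1010 LE?T → r2=0x47
[6] flags=1010 VC?T → r0=0xd5
[7] flags=1000 → (cmp)
[8] flags=1000 HI?F → skip
[9] flags=1000 LS?T → r3=0x56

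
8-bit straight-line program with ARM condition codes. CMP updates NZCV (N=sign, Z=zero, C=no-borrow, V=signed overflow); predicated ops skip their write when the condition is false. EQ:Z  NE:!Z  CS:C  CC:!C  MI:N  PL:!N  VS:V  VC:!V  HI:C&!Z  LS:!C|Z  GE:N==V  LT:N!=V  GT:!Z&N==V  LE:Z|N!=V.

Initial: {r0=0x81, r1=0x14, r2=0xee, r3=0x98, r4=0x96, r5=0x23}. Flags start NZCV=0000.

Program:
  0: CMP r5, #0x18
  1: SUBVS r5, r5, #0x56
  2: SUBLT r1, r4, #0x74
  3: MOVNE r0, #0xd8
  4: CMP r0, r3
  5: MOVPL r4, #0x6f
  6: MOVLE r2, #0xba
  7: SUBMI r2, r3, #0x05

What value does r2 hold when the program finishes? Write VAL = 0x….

VAL = 0xee

[0] flags=0010 → (cmp)
[1] flags=0010 VS?F → skip
[2] flags=0010 LT?F → skip
[3] flags=0010 NE?T → r0=0xd8
[4] flags=0010 → (cmp)
[5] flags=0010 PL?T → r4=0x6f
[6] flags=0010 LE?F → skip
[7] flags=0010 MI?F → skip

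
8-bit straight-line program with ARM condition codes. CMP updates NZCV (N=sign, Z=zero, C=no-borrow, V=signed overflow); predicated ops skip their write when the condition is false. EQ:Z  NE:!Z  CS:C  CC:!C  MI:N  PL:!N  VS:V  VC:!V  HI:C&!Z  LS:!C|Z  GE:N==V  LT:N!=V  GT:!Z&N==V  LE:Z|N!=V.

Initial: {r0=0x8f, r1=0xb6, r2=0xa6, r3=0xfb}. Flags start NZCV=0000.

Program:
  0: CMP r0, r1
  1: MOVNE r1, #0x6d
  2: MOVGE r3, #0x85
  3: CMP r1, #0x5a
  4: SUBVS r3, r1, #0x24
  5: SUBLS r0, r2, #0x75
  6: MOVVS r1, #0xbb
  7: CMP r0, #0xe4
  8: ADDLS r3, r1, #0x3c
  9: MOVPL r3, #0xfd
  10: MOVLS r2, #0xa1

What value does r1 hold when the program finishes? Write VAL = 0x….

0: ✓ CMP  NZCV=1000
1: ✓ MOVNE  r1←0x6d
2: · MOVGE
3: ✓ CMP  NZCV=0010
4: · SUBVS
5: · SUBLS
6: · MOVVS
7: ✓ CMP  NZCV=1000
8: ✓ ADDLS  r3←0xa9
9: · MOVPL
10: ✓ MOVLS  r2←0xa1

VAL = 0x6d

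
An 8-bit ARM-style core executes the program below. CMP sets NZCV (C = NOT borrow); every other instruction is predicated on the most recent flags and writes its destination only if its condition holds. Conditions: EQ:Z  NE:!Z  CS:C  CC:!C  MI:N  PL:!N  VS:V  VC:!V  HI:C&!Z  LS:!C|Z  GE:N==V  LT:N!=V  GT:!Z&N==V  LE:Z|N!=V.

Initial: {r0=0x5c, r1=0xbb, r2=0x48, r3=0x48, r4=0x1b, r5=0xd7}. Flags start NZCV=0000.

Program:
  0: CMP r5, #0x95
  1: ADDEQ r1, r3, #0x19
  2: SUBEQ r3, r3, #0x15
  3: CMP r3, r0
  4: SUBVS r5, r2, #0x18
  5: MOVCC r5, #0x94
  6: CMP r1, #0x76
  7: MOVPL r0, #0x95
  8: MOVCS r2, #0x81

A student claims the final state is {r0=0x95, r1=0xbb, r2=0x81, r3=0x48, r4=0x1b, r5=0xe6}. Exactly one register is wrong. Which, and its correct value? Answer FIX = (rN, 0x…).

[0] flags=0010 → (cmp)
[1] flags=0010 EQ?F → skip
[2] flags=0010 EQ?F → skip
[3] flags=1000 → (cmp)
[4] flags=1000 VS?F → skip
[5] flags=1000 CC?T → r5=0x94
[6] flags=0011 → (cmp)
[7] flags=0011 PL?T → r0=0x95
[8] flags=0011 CS?T → r2=0x81

FIX = (r5, 0x94)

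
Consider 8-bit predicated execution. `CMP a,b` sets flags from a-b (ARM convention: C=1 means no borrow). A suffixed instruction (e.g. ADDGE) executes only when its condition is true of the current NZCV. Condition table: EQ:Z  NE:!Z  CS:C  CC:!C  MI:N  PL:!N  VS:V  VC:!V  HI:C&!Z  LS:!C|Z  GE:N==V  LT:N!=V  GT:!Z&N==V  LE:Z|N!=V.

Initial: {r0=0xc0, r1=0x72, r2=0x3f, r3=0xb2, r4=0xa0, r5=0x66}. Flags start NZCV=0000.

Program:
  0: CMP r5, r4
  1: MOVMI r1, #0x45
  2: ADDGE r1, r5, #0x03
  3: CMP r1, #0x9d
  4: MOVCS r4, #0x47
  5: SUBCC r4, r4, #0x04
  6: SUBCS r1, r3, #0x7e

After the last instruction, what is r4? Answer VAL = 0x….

VAL = 0x9c

0: ✓ CMP  NZCV=1001
1: ✓ MOVMI  r1←0x45
2: ✓ ADDGE  r1←0x69
3: ✓ CMP  NZCV=1001
4: · MOVCS
5: ✓ SUBCC  r4←0x9c
6: · SUBCS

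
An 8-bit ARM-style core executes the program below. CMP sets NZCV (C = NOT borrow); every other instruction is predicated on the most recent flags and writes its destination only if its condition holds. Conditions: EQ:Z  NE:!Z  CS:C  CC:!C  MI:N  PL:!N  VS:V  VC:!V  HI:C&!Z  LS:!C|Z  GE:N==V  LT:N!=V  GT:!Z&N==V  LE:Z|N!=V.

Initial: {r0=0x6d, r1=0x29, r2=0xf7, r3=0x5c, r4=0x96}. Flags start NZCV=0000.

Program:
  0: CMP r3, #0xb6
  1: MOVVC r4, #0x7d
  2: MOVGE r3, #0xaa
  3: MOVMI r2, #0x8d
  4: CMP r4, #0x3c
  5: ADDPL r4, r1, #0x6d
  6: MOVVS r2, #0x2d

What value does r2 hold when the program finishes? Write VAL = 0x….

VAL = 0x2d

[0] flags=1001 → (cmp)
[1] flags=1001 VC?F → skip
[2] flags=1001 GE?T → r3=0xaa
[3] flags=1001 MI?T → r2=0x8d
[4] flags=0011 → (cmp)
[5] flags=0011 PL?T → r4=0x96
[6] flags=0011 VS?T → r2=0x2d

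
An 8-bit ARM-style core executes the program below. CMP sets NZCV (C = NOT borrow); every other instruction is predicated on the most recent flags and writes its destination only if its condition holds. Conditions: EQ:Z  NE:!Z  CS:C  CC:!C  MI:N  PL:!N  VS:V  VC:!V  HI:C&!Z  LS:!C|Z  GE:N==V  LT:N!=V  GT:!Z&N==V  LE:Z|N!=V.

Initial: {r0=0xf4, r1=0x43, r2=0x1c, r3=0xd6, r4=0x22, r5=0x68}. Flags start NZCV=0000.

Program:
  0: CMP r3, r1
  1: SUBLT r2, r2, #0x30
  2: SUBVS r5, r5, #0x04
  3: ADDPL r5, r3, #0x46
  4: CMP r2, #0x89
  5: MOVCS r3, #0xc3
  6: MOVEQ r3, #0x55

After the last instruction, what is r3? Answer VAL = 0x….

[0] flags=1010 → (cmp)
[1] flags=1010 LT?T → r2=0xec
[2] flags=1010 VS?F → skip
[3] flags=1010 PL?F → skip
[4] flags=0010 → (cmp)
[5] flags=0010 CS?T → r3=0xc3
[6] flags=0010 EQ?F → skip

VAL = 0xc3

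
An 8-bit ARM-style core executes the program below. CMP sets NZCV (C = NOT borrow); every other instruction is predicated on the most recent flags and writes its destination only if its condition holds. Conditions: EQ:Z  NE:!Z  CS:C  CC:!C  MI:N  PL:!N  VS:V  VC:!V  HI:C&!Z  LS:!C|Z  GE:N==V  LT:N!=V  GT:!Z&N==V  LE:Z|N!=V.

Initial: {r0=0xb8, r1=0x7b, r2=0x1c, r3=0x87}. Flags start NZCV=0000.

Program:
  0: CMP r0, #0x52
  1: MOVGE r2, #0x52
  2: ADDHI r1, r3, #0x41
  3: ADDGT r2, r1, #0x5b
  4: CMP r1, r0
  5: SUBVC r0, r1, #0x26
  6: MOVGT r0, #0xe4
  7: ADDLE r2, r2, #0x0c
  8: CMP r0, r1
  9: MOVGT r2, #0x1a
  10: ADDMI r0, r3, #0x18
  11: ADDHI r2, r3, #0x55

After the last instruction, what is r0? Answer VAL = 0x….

VAL = 0xe4

[0] flags=0011 → (cmp)
[1] flags=0011 GE?F → skip
[2] flags=0011 HI?T → r1=0xc8
[3] flags=0011 GT?F → skip
[4] flags=0010 → (cmp)
[5] flags=0010 VC?T → r0=0xa2
[6] flags=0010 GT?T → r0=0xe4
[7] flags=0010 LE?F → skip
[8] flags=0010 → (cmp)
[9] flags=0010 GT?T → r2=0x1a
[10] flags=0010 MI?F → skip
[11] flags=0010 HI?T → r2=0xdc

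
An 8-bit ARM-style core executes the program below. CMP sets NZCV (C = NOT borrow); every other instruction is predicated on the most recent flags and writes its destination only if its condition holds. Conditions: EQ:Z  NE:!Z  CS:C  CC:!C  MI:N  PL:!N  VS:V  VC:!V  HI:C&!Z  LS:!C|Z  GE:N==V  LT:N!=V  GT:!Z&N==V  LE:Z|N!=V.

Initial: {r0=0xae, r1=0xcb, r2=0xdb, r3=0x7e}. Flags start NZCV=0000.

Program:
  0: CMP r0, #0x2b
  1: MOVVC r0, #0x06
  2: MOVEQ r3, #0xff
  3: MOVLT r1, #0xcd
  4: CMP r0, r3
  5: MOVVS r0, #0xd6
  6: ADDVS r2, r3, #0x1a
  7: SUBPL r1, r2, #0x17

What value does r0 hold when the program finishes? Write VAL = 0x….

VAL = 0x06

[0] flags=1010 → (cmp)
[1] flags=1010 VC?T → r0=0x06
[2] flags=1010 EQ?F → skip
[3] flags=1010 LT?T → r1=0xcd
[4] flags=1000 → (cmp)
[5] flags=1000 VS?F → skip
[6] flags=1000 VS?F → skip
[7] flags=1000 PL?F → skip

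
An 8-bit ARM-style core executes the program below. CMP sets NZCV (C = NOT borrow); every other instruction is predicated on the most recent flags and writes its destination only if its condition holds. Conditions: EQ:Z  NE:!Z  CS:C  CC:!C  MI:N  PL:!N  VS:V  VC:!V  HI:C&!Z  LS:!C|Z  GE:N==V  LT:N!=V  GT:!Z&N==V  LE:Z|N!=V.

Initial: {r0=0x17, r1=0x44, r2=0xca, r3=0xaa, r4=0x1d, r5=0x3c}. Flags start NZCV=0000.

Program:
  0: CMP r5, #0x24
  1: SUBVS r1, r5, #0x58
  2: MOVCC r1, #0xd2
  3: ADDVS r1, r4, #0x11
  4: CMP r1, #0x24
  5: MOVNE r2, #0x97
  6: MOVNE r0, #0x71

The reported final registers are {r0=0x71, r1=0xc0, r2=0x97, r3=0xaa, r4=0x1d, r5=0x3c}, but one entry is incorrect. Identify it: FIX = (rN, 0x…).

[0] flags=0010 → (cmp)
[1] flags=0010 VS?F → skip
[2] flags=0010 CC?F → skip
[3] flags=0010 VS?F → skip
[4] flags=0010 → (cmp)
[5] flags=0010 NE?T → r2=0x97
[6] flags=0010 NE?T → r0=0x71

FIX = (r1, 0x44)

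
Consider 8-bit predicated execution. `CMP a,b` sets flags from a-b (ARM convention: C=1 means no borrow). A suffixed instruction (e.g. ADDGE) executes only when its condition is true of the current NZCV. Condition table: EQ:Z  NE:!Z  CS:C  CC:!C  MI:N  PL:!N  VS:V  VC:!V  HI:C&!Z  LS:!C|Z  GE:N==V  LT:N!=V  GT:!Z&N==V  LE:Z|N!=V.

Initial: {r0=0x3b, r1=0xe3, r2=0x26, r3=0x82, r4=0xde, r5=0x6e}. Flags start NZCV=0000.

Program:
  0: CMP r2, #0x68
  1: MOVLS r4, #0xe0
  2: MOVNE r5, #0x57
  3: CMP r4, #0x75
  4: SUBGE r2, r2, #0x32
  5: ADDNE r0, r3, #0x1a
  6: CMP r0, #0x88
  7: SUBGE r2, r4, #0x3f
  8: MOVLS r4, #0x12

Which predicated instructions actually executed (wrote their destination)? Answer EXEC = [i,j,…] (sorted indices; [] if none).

EXEC = [1,2,5,7]

0: ✓ CMP  NZCV=1000
1: ✓ MOVLS  r4←0xe0
2: ✓ MOVNE  r5←0x57
3: ✓ CMP  NZCV=0011
4: · SUBGE
5: ✓ ADDNE  r0←0x9c
6: ✓ CMP  NZCV=0010
7: ✓ SUBGE  r2←0xa1
8: · MOVLS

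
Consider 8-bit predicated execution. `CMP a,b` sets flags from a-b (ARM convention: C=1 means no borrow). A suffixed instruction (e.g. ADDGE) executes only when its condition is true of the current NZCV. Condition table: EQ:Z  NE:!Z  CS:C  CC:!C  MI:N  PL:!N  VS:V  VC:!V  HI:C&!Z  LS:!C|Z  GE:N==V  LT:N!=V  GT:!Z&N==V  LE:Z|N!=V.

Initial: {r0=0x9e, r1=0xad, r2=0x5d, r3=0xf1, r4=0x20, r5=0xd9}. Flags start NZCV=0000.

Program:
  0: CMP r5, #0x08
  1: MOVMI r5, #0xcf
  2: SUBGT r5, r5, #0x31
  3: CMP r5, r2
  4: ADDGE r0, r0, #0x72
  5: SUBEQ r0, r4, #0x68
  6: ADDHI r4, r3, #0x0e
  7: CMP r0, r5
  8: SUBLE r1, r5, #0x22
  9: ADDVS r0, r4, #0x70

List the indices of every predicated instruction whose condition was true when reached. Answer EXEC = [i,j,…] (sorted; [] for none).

0: ✓ CMP  NZCV=1010
1: ✓ MOVMI  r5←0xcf
2: · SUBGT
3: ✓ CMP  NZCV=0011
4: · ADDGE
5: · SUBEQ
6: ✓ ADDHI  r4←0xff
7: ✓ CMP  NZCV=1000
8: ✓ SUBLE  r1←0xad
9: · ADDVS

EXEC = [1,6,8]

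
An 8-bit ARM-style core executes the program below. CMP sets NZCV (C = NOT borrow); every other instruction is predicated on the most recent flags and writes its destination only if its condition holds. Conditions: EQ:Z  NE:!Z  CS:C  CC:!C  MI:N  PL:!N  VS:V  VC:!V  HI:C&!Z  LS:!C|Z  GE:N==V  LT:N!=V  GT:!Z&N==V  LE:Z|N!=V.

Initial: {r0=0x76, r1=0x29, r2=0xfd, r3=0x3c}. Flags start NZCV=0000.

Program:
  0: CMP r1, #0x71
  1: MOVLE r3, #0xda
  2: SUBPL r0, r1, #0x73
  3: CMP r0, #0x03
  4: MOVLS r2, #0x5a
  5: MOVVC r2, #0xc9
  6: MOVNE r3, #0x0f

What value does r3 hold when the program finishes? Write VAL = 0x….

0: ✓ CMP  NZCV=1000
1: ✓ MOVLE  r3←0xda
2: · SUBPL
3: ✓ CMP  NZCV=0010
4: · MOVLS
5: ✓ MOVVC  r2←0xc9
6: ✓ MOVNE  r3←0x0f

VAL = 0x0f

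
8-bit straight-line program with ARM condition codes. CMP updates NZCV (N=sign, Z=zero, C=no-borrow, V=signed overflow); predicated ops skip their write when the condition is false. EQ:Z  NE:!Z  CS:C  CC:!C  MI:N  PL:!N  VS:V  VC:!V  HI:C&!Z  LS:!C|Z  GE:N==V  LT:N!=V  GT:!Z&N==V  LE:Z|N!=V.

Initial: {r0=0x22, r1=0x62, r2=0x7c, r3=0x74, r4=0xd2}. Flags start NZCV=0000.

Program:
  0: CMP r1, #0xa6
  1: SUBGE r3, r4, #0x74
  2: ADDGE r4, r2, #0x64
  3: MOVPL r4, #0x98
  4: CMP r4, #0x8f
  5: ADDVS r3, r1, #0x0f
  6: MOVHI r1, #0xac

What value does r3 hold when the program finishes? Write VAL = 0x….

VAL = 0x5e

[0] flags=1001 → (cmp)
[1] flags=1001 GE?T → r3=0x5e
[2] flags=1001 GE?T → r4=0xe0
[3] flags=1001 PL?F → skip
[4] flags=0010 → (cmp)
[5] flags=0010 VS?F → skip
[6] flags=0010 HI?T → r1=0xac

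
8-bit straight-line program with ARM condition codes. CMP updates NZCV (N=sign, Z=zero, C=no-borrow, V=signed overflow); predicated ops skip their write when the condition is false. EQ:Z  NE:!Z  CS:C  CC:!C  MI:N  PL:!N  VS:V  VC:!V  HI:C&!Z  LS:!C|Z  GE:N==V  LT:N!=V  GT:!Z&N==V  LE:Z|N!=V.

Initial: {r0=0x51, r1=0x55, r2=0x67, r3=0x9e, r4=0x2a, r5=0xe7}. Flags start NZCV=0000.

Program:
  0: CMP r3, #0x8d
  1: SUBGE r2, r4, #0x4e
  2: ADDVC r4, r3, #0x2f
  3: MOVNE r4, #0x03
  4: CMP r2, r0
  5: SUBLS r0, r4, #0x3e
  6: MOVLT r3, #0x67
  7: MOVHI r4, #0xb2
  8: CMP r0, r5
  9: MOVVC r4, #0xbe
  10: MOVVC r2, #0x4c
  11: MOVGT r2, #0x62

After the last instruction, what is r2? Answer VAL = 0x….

[0] flags=0010 → (cmp)
[1] flags=0010 GE?T → r2=0xdc
[2] flags=0010 VC?T → r4=0xcd
[3] flags=0010 NE?T → r4=0x03
[4] flags=1010 → (cmp)
[5] flags=1010 LS?F → skip
[6] flags=1010 LT?T → r3=0x67
[7] flags=1010 HI?T → r4=0xb2
[8] flags=0000 → (cmp)
[9] flags=0000 VC?T → r4=0xbe
[10] flags=0000 VC?T → r2=0x4c
[11] flags=0000 GT?T → r2=0x62

VAL = 0x62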